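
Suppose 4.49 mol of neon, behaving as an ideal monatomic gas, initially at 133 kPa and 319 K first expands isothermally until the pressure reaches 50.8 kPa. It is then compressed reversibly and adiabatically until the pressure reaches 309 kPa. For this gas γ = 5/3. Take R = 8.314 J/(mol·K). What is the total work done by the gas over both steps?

-7450 J

V₁ = nRT₁/P₁ = 4.49×8.314×319/133 = 89.5 L.
Step 1 — Isothermal: T stays 319 K; PV = const ⇒ V₂ = 234 L, P₂ = 50.8 kPa.
ΔU = 0 (ideal gas, T constant).
W = nRT ln(V₂/V₁) = 4.49×8.314×319×ln(2.62) = 11500 J.
Q = ΔU + W = 11500 J.
State after step 1: P = 50.8 kPa, V = 234 L, T = 319 K.
Step 2 — Adiabatic: T₂/T₁ = (P₂/P₁)^((γ−1)/γ) ⇒ T₂ = 319×(6.08)^0.400 = 657 K; V₂ = 79.3 L.
ΔU = nCvΔT = 4.49×12.5×(657−319) = 18900 J.
Q = 0 for an adiabatic process, so W = −ΔU = -18900 J.
Net over both steps: W = -7450 J, Q = 11500 J, ΔU = 18900 J.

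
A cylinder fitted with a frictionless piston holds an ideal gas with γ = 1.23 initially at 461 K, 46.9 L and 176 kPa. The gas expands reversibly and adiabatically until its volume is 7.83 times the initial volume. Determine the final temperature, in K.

Adiabatic: TV^(γ−1) = const ⇒ T₂ = 461×(0.128)^0.230 = 287 K; PV^γ = const ⇒ P₂ = 14.0 kPa.

287 K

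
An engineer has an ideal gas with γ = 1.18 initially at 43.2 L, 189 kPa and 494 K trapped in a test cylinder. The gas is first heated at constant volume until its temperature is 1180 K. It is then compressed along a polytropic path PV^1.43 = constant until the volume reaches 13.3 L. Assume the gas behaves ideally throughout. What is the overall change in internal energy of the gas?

134000 J

n = P₁V₁/(RT₁) = 189×43.2/(8.314×494) = 1.99 mol.
Step 1 — Isochoric: V stays 43.2 L; P/T = const ⇒ T₂ = 1180 K, P₂ = 451 kPa.
W = 0 (no volume change).
ΔU = nCvΔT = 1.99×46.2×(1180−494) = 63000 J.
Q = ΔU = 63000 J.
State after step 1: P = 451 kPa, V = 43.2 L, T = 1180 K.
Step 2 — Polytropic n=1.43: T₂ = T₁(V₁/V₂)^(n−1) = 1180×(3.25)^0.43 = 1960 K; P₂ = P₁(V₁/V₂)^n = 2430 kPa.
W = (P₁V₁−P₂V₂)/(n−1) = (451×43.2−2430×13.3)/0.43 = -29900 J.
ΔU = nCvΔT = 1.99×46.2×(1960−1180) = 71500 J.
Q = ΔU + W = 41600 J.
Net over both steps: W = -29900 J, Q = 105000 J, ΔU = 134000 J.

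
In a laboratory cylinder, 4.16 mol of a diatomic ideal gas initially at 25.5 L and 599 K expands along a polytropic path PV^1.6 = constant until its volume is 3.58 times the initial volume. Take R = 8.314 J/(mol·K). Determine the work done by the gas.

P₁ = nRT₁/V₁ = 4.16×8.314×599/25.5 = 812 kPa.
Polytropic n=1.6: T₂ = T₁(V₁/V₂)^(n−1) = 599×(0.279)^0.60 = 279 K; P₂ = P₁(V₁/V₂)^n = 106 kPa.
W = (P₁V₁−P₂V₂)/(n−1) = (812×25.5−106×91.3)/0.60 = 18500 J.

18500 J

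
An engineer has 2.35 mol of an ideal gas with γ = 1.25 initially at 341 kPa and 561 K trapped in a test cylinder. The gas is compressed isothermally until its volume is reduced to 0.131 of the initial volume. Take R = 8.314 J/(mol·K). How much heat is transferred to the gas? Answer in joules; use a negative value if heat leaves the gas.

-22300 J

V₁ = nRT₁/P₁ = 2.35×8.314×561/341 = 32.1 L.
Isothermal: T stays 561 K; PV = const ⇒ V₂ = 4.21 L, P₂ = 2600 kPa.
ΔU = 0 (ideal gas, T constant).
W = nRT ln(V₂/V₁) = 2.35×8.314×561×ln(0.131) = -22300 J.
Q = ΔU + W = -22300 J.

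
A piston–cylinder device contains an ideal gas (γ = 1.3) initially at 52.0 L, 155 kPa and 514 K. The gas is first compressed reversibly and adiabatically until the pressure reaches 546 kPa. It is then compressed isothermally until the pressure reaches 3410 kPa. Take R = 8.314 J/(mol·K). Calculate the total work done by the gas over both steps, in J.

-28800 J

n = P₁V₁/(RT₁) = 155×52.0/(8.314×514) = 1.89 mol.
Step 1 — Adiabatic: T₂/T₁ = (P₂/P₁)^((γ−1)/γ) ⇒ T₂ = 514×(3.52)^0.231 = 687 K; V₂ = 19.7 L.
ΔU = nCvΔT = 1.89×27.7×(687−514) = 9060 J.
Q = 0 for an adiabatic process, so W = −ΔU = -9060 J.
State after step 1: P = 546 kPa, V = 19.7 L, T = 687 K.
Step 2 — Isothermal: T stays 687 K; PV = const ⇒ V₂ = 3.16 L, P₂ = 3410 kPa.
ΔU = 0 (ideal gas, T constant).
W = nRT ln(V₂/V₁) = 1.89×8.314×687×ln(0.160) = -19700 J.
Q = ΔU + W = -19700 J.
Net over both steps: W = -28800 J, Q = -19700 J, ΔU = 9060 J.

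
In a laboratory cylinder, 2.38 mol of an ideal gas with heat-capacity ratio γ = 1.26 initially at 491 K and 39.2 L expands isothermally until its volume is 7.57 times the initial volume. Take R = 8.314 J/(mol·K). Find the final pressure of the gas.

32.7 kPa

P₁ = nRT₁/V₁ = 2.38×8.314×491/39.2 = 248 kPa.
Isothermal: T stays 491 K; PV = const ⇒ V₂ = 297 L, P₂ = 32.7 kPa.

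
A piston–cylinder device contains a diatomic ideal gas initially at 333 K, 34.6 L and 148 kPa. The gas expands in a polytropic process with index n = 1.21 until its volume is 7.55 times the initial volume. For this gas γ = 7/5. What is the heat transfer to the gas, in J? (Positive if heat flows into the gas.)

4010 J

n = P₁V₁/(RT₁) = 148×34.6/(8.314×333) = 1.85 mol.
Polytropic n=1.21: T₂ = T₁(V₁/V₂)^(n−1) = 333×(0.132)^0.21 = 218 K; P₂ = P₁(V₁/V₂)^n = 12.8 kPa.
W = (P₁V₁−P₂V₂)/(n−1) = (148×34.6−12.8×261)/0.21 = 8440 J.
ΔU = nCvΔT = 1.85×20.8×(218−333) = -4430 J.
Q = ΔU + W = 4010 J.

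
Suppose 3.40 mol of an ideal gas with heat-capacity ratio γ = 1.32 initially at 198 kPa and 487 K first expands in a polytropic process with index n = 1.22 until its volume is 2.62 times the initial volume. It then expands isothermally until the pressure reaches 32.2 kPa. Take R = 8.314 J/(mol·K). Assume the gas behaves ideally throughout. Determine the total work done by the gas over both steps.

19100 J

V₁ = nRT₁/P₁ = 3.40×8.314×487/198 = 69.5 L.
Step 1 — Polytropic n=1.22: T₂ = T₁(V₁/V₂)^(n−1) = 487×(0.382)^0.22 = 394 K; P₂ = P₁(V₁/V₂)^n = 61.1 kPa.
W = (P₁V₁−P₂V₂)/(n−1) = (198×69.5−61.1×182)/0.22 = 11900 J.
ΔU = nCvΔT = 3.40×26.0×(394−487) = -8210 J.
Q = ΔU + W = 3730 J.
State after step 1: P = 61.1 kPa, V = 182 L, T = 394 K.
Step 2 — Isothermal: T stays 394 K; PV = const ⇒ V₂ = 346 L, P₂ = 32.2 kPa.
ΔU = 0 (ideal gas, T constant).
W = nRT ln(V₂/V₁) = 3.40×8.314×394×ln(1.90) = 7140 J.
Q = ΔU + W = 7140 J.
Net over both steps: W = 19100 J, Q = 10900 J, ΔU = -8210 J.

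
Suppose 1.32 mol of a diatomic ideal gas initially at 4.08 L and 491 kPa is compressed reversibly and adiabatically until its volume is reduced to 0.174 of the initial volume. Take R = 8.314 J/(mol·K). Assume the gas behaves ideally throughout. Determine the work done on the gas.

5070 J

T₁ = P₁V₁/(nR) = 491×4.08/(1.32×8.314) = 183 K.
Adiabatic: TV^(γ−1) = const ⇒ T₂ = 183×(5.75)^0.400 = 367 K; PV^γ = const ⇒ P₂ = 5680 kPa.
ΔU = nCvΔT = 1.32×20.8×(367−183) = 5070 J.
Q = 0 for an adiabatic process, so W = −ΔU = -5070 J.
Work done on the gas = −W_by = 5070 J.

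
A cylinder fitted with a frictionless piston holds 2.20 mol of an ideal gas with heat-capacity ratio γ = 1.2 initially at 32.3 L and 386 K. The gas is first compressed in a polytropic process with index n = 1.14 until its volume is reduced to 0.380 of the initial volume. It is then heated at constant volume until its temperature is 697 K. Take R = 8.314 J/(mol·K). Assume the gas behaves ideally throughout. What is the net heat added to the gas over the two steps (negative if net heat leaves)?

P₁ = nRT₁/V₁ = 2.20×8.314×386/32.3 = 219 kPa.
Step 1 — Polytropic n=1.14: T₂ = T₁(V₁/V₂)^(n−1) = 386×(2.63)^0.14 = 442 K; P₂ = P₁(V₁/V₂)^n = 659 kPa.
W = (P₁V₁−P₂V₂)/(n−1) = (219×32.3−659×12.3)/0.14 = -7320 J.
ΔU = nCvΔT = 2.20×41.6×(442−386) = 5120 J.
Q = ΔU + W = -2190 J.
State after step 1: P = 659 kPa, V = 12.3 L, T = 442 K.
Step 2 — Isochoric: V stays 12.3 L; P/T = const ⇒ T₂ = 697 K, P₂ = 1040 kPa.
W = 0 (no volume change).
ΔU = nCvΔT = 2.20×41.6×(697−442) = 23300 J.
Q = ΔU = 23300 J.
Net over both steps: W = -7320 J, Q = 21100 J, ΔU = 28400 J.

21100 J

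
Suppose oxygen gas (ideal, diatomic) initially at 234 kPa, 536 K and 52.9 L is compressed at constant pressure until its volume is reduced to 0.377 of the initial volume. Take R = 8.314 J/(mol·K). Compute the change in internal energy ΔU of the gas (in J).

n = P₁V₁/(RT₁) = 234×52.9/(8.314×536) = 2.78 mol.
Isobaric: P stays 234 kPa; V/T = const ⇒ T₂ = 202 K, V₂ = 19.9 L.
For an ideal gas ΔU = nCvΔT with Cv = (5/2)R = 20.8 J/(mol·K).
ΔU = 2.78×20.8×(202−536) = -19300 J.

-19300 J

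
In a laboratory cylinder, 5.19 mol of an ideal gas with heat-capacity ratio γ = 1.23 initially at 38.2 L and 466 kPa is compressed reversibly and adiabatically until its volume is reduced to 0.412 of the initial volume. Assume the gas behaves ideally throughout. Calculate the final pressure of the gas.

1390 kPa

T₁ = P₁V₁/(nR) = 466×38.2/(5.19×8.314) = 413 K.
Adiabatic: TV^(γ−1) = const ⇒ T₂ = 413×(2.43)^0.230 = 506 K; PV^γ = const ⇒ P₂ = 1390 kPa.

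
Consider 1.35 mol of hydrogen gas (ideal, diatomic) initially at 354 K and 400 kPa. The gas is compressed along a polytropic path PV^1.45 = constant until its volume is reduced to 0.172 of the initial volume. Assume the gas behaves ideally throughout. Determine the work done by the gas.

-10700 J

V₁ = nRT₁/P₁ = 1.35×8.314×354/400 = 9.93 L.
Polytropic n=1.45: T₂ = T₁(V₁/V₂)^(n−1) = 354×(5.81)^0.45 = 782 K; P₂ = P₁(V₁/V₂)^n = 5140 kPa.
W = (P₁V₁−P₂V₂)/(n−1) = (400×9.93−5140×1.71)/0.45 = -10700 J.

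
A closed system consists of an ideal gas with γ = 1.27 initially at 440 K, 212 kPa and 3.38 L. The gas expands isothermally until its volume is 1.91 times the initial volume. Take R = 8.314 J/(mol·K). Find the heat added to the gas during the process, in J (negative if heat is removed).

464 J

n = P₁V₁/(RT₁) = 212×3.38/(8.314×440) = 0.196 mol.
Isothermal: T stays 440 K; PV = const ⇒ V₂ = 6.46 L, P₂ = 111 kPa.
ΔU = 0 (ideal gas, T constant).
W = nRT ln(V₂/V₁) = 0.196×8.314×440×ln(1.91) = 464 J.
Q = ΔU + W = 464 J.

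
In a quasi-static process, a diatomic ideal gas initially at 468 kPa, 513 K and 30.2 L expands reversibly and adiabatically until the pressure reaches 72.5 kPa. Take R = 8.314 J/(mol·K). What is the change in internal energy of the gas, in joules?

-14600 J

n = P₁V₁/(RT₁) = 468×30.2/(8.314×513) = 3.31 mol.
Adiabatic: T₂/T₁ = (P₂/P₁)^((γ−1)/γ) ⇒ T₂ = 513×(0.155)^0.286 = 301 K; V₂ = 114 L.
For an ideal gas ΔU = nCvΔT with Cv = (5/2)R = 20.8 J/(mol·K).
ΔU = 3.31×20.8×(301−513) = -14600 J.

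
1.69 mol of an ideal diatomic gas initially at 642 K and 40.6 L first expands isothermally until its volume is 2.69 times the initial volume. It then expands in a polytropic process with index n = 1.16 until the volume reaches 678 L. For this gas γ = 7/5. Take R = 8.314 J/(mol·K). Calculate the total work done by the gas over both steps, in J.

23200 J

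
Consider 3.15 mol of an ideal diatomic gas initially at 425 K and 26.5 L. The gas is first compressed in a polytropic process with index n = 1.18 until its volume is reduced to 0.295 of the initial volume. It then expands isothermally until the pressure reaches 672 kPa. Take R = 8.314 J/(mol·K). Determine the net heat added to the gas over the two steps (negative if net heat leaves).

5100 J

P₁ = nRT₁/V₁ = 3.15×8.314×425/26.5 = 420 kPa.
Step 1 — Polytropic n=1.18: T₂ = T₁(V₁/V₂)^(n−1) = 425×(3.39)^0.18 = 529 K; P₂ = P₁(V₁/V₂)^n = 1770 kPa.
W = (P₁V₁−P₂V₂)/(n−1) = (420×26.5−1770×7.82)/0.18 = -15200 J.
ΔU = nCvΔT = 3.15×20.8×(529−425) = 6840 J.
Q = ΔU + W = -8360 J.
State after step 1: P = 1770 kPa, V = 7.82 L, T = 529 K.
Step 2 — Isothermal: T stays 529 K; PV = const ⇒ V₂ = 20.6 L, P₂ = 672 kPa.
ΔU = 0 (ideal gas, T constant).
W = nRT ln(V₂/V₁) = 3.15×8.314×529×ln(2.64) = 13500 J.
Q = ΔU + W = 13500 J.
Net over both steps: W = -1740 J, Q = 5100 J, ΔU = 6840 J.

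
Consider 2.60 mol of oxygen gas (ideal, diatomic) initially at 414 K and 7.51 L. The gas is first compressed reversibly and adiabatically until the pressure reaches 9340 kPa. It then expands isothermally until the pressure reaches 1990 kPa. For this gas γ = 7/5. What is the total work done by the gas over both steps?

P₁ = nRT₁/V₁ = 2.60×8.314×414/7.51 = 1190 kPa.
Step 1 — Adiabatic: T₂/T₁ = (P₂/P₁)^((γ−1)/γ) ⇒ T₂ = 414×(7.84)^0.286 = 746 K; V₂ = 1.73 L.
ΔU = nCvΔT = 2.60×20.8×(746−414) = 17900 J.
Q = 0 for an adiabatic process, so W = −ΔU = -17900 J.
State after step 1: P = 9340 kPa, V = 1.73 L, T = 746 K.
Step 2 — Isothermal: T stays 746 K; PV = const ⇒ V₂ = 8.10 L, P₂ = 1990 kPa.
ΔU = 0 (ideal gas, T constant).
W = nRT ln(V₂/V₁) = 2.60×8.314×746×ln(4.69) = 24900 J.
Q = ΔU + W = 24900 J.
Net over both steps: W = 7000 J, Q = 24900 J, ΔU = 17900 J.

7000 J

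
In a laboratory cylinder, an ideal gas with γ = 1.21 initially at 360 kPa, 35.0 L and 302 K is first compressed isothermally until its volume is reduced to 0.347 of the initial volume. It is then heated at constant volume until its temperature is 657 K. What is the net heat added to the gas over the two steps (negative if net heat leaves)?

n = P₁V₁/(RT₁) = 360×35.0/(8.314×302) = 5.02 mol.
Step 1 — Isothermal: T stays 302 K; PV = const ⇒ V₂ = 12.1 L, P₂ = 1040 kPa.
ΔU = 0 (ideal gas, T constant).
W = nRT ln(V₂/V₁) = 5.02×8.314×302×ln(0.347) = -13300 J.
Q = ΔU + W = -13300 J.
State after step 1: P = 1040 kPa, V = 12.1 L, T = 302 K.
Step 2 — Isochoric: V stays 12.1 L; P/T = const ⇒ T₂ = 657 K, P₂ = 2260 kPa.
W = 0 (no volume change).
ΔU = nCvΔT = 5.02×39.6×(657−302) = 70500 J.
Q = ΔU = 70500 J.
Net over both steps: W = -13300 J, Q = 57200 J, ΔU = 70500 J.

57200 J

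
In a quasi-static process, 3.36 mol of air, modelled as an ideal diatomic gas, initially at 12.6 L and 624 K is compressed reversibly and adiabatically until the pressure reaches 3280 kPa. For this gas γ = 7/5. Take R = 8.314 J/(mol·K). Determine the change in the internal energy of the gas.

P₁ = nRT₁/V₁ = 3.36×8.314×624/12.6 = 1380 kPa.
Adiabatic: T₂/T₁ = (P₂/P₁)^((γ−1)/γ) ⇒ T₂ = 624×(2.37)^0.286 = 799 K; V₂ = 6.80 L.
For an ideal gas ΔU = nCvΔT with Cv = (5/2)R = 20.8 J/(mol·K).
ΔU = 3.36×20.8×(799−624) = 12200 J.

12200 J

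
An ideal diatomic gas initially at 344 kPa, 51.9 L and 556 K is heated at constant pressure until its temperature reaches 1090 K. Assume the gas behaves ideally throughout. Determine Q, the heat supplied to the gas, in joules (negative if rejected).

n = P₁V₁/(RT₁) = 344×51.9/(8.314×556) = 3.86 mol.
Isobaric: P stays 344 kPa; V/T = const ⇒ T₂ = 1090 K, V₂ = 102 L.
W = PΔV = 344×(102−51.9) kPa·L = 17100 J.
ΔU = nCvΔT = 3.86×20.8×(1090−556) = 42900 J.
Q = ΔU + W = nCpΔT = 60000 J.

60000 J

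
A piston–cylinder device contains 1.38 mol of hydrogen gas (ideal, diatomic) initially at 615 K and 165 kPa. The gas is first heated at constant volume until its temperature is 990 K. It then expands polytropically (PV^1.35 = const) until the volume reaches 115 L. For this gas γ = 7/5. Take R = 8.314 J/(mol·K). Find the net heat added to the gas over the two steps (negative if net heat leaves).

11900 J

V₁ = nRT₁/P₁ = 1.38×8.314×615/165 = 42.8 L.
Step 1 — Isochoric: V stays 42.8 L; P/T = const ⇒ T₂ = 990 K, P₂ = 266 kPa.
W = 0 (no volume change).
ΔU = nCvΔT = 1.38×20.8×(990−615) = 10800 J.
Q = ΔU = 10800 J.
State after step 1: P = 266 kPa, V = 42.8 L, T = 990 K.
Step 2 — Polytropic n=1.35: T₂ = T₁(V₁/V₂)^(n−1) = 990×(0.372)^0.35 = 700 K; P₂ = P₁(V₁/V₂)^n = 69.9 kPa.
W = (P₁V₁−P₂V₂)/(n−1) = (266×42.8−69.9×115)/0.35 = 9500 J.
ΔU = nCvΔT = 1.38×20.8×(700−990) = -8310 J.
Q = ΔU + W = 1190 J.
Net over both steps: W = 9500 J, Q = 11900 J, ΔU = 2450 J.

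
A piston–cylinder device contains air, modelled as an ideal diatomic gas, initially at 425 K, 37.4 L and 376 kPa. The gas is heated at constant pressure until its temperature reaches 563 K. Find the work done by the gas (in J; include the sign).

n = P₁V₁/(RT₁) = 376×37.4/(8.314×425) = 3.98 mol.
Isobaric: P stays 376 kPa; V/T = const ⇒ T₂ = 563 K, V₂ = 49.5 L.
W = PΔV = 376×(49.5−37.4) kPa·L = 4570 J.

4570 J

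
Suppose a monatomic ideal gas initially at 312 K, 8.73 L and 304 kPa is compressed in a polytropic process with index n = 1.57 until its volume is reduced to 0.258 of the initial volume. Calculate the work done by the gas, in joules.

n = P₁V₁/(RT₁) = 304×8.73/(8.314×312) = 1.02 mol.
Polytropic n=1.57: T₂ = T₁(V₁/V₂)^(n−1) = 312×(3.88)^0.57 = 675 K; P₂ = P₁(V₁/V₂)^n = 2550 kPa.
W = (P₁V₁−P₂V₂)/(n−1) = (304×8.73−2550×2.25)/0.57 = -5420 J.

-5420 J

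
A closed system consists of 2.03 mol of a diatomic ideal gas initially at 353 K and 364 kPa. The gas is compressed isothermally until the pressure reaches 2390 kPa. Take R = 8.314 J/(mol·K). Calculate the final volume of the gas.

2.49 L

V₁ = nRT₁/P₁ = 2.03×8.314×353/364 = 16.4 L.
Isothermal: T stays 353 K; PV = const ⇒ V₂ = 2.49 L, P₂ = 2390 kPa.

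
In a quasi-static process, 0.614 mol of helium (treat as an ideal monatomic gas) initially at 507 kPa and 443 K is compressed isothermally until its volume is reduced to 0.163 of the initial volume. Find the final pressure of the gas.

V₁ = nRT₁/P₁ = 0.614×8.314×443/507 = 4.46 L.
Isothermal: T stays 443 K; PV = const ⇒ V₂ = 0.727 L, P₂ = 3110 kPa.

3110 kPa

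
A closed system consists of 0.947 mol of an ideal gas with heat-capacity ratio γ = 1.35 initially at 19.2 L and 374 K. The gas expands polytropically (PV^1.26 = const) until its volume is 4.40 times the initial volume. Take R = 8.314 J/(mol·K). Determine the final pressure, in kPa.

P₁ = nRT₁/V₁ = 0.947×8.314×374/19.2 = 153 kPa.
Polytropic n=1.26: T₂ = T₁(V₁/V₂)^(n−1) = 374×(0.227)^0.26 = 254 K; P₂ = P₁(V₁/V₂)^n = 23.7 kPa.

23.7 kPa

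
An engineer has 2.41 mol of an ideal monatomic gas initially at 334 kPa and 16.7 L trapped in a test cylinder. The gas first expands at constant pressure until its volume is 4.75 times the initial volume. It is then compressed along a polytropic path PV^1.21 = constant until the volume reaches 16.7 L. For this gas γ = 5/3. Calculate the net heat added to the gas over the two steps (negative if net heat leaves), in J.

18800 J

T₁ = P₁V₁/(nR) = 334×16.7/(2.41×8.314) = 278 K.
Step 1 — Isobaric: P stays 334 kPa; V/T = const ⇒ T₂ = 1320 K, V₂ = 79.3 L.
W = PΔV = 334×(79.3−16.7) kPa·L = 20900 J.
ΔU = nCvΔT = 2.41×12.5×(1320−278) = 31400 J.
Q = ΔU + W = nCpΔT = 52300 J.
State after step 1: P = 334 kPa, V = 79.3 L, T = 1320 K.
Step 2 — Polytropic n=1.21: T₂ = T₁(V₁/V₂)^(n−1) = 1320×(4.75)^0.21 = 1830 K; P₂ = P₁(V₁/V₂)^n = 2200 kPa.
W = (P₁V₁−P₂V₂)/(n−1) = (334×79.3−2200×16.7)/0.21 = -48800 J.
ΔU = nCvΔT = 2.41×12.5×(1830−1320) = 15400 J.
Q = ΔU + W = -33500 J.
Net over both steps: W = -27900 J, Q = 18800 J, ΔU = 46800 J.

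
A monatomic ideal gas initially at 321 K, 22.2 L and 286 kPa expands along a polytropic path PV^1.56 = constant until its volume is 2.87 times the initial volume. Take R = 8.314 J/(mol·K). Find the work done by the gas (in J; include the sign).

5060 J

n = P₁V₁/(RT₁) = 286×22.2/(8.314×321) = 2.38 mol.
Polytropic n=1.56: T₂ = T₁(V₁/V₂)^(n−1) = 321×(0.348)^0.56 = 178 K; P₂ = P₁(V₁/V₂)^n = 55.2 kPa.
W = (P₁V₁−P₂V₂)/(n−1) = (286×22.2−55.2×63.7)/0.56 = 5060 J.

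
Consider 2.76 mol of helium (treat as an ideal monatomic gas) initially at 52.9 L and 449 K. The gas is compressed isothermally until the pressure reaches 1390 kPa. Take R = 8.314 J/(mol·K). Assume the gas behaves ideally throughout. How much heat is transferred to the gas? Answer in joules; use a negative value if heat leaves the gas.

P₁ = nRT₁/V₁ = 2.76×8.314×449/52.9 = 195 kPa.
Isothermal: T stays 449 K; PV = const ⇒ V₂ = 7.41 L, P₂ = 1390 kPa.
ΔU = 0 (ideal gas, T constant).
W = nRT ln(V₂/V₁) = 2.76×8.314×449×ln(0.140) = -20200 J.
Q = ΔU + W = -20200 J.

-20200 J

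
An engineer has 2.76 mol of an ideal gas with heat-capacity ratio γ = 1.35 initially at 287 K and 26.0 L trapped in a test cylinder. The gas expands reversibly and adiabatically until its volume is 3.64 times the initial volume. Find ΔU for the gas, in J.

-6840 J

P₁ = nRT₁/V₁ = 2.76×8.314×287/26.0 = 253 kPa.
Adiabatic: TV^(γ−1) = const ⇒ T₂ = 287×(0.275)^0.350 = 183 K; PV^γ = const ⇒ P₂ = 44.3 kPa.
For an ideal gas ΔU = nCvΔT with Cv = R/(γ−1) = 23.8 J/(mol·K).
ΔU = 2.76×23.8×(183−287) = -6840 J.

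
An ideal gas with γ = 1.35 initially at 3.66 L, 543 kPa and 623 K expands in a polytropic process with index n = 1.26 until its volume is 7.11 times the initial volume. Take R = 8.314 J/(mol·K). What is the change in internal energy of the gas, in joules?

-2270 J

n = P₁V₁/(RT₁) = 543×3.66/(8.314×623) = 0.384 mol.
Polytropic n=1.26: T₂ = T₁(V₁/V₂)^(n−1) = 623×(0.141)^0.26 = 374 K; P₂ = P₁(V₁/V₂)^n = 45.9 kPa.
For an ideal gas ΔU = nCvΔT with Cv = R/(γ−1) = 23.8 J/(mol·K).
ΔU = 0.384×23.8×(374−623) = -2270 J.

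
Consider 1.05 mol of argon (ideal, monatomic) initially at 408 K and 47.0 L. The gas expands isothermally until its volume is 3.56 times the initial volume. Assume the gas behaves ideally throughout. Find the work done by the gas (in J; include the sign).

P₁ = nRT₁/V₁ = 1.05×8.314×408/47.0 = 75.8 kPa.
Isothermal: T stays 408 K; PV = const ⇒ V₂ = 167 L, P₂ = 21.3 kPa.
W = nRT ln(V₂/V₁) = 1.05×8.314×408×ln(3.56) = 4520 J.

4520 J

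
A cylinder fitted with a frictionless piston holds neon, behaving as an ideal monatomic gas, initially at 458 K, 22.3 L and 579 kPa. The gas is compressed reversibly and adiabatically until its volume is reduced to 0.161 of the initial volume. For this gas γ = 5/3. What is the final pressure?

Adiabatic: TV^(γ−1) = const ⇒ T₂ = 458×(6.21)^0.667 = 1550 K; PV^γ = const ⇒ P₂ = 12200 kPa.

12200 kPa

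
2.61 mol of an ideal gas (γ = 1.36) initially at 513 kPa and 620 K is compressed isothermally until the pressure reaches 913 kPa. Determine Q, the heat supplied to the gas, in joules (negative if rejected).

-7760 J

V₁ = nRT₁/P₁ = 2.61×8.314×620/513 = 26.2 L.
Isothermal: T stays 620 K; PV = const ⇒ V₂ = 14.7 L, P₂ = 913 kPa.
ΔU = 0 (ideal gas, T constant).
W = nRT ln(V₂/V₁) = 2.61×8.314×620×ln(0.562) = -7760 J.
Q = ΔU + W = -7760 J.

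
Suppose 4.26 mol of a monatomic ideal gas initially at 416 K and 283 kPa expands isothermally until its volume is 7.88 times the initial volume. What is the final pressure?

V₁ = nRT₁/P₁ = 4.26×8.314×416/283 = 52.1 L.
Isothermal: T stays 416 K; PV = const ⇒ V₂ = 410 L, P₂ = 35.9 kPa.

35.9 kPa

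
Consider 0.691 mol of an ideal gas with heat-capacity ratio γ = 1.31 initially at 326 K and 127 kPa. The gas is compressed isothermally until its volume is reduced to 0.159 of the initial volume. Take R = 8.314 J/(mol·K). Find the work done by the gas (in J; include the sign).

V₁ = nRT₁/P₁ = 0.691×8.314×326/127 = 14.7 L.
Isothermal: T stays 326 K; PV = const ⇒ V₂ = 2.34 L, P₂ = 799 kPa.
W = nRT ln(V₂/V₁) = 0.691×8.314×326×ln(0.159) = -3440 J.

-3440 J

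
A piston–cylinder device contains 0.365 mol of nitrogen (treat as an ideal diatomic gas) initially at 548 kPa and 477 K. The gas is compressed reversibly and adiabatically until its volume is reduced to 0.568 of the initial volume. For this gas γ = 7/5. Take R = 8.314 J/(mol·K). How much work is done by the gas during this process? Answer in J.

-919 J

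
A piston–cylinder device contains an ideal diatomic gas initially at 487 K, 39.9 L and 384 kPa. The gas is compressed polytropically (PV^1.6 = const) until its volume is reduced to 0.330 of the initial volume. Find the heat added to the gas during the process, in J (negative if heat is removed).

12100 J

n = P₁V₁/(RT₁) = 384×39.9/(8.314×487) = 3.78 mol.
Polytropic n=1.6: T₂ = T₁(V₁/V₂)^(n−1) = 487×(3.03)^0.60 = 947 K; P₂ = P₁(V₁/V₂)^n = 2260 kPa.
W = (P₁V₁−P₂V₂)/(n−1) = (384×39.9−2260×13.2)/0.60 = -24100 J.
ΔU = nCvΔT = 3.78×20.8×(947−487) = 36200 J.
Q = ΔU + W = 12100 J.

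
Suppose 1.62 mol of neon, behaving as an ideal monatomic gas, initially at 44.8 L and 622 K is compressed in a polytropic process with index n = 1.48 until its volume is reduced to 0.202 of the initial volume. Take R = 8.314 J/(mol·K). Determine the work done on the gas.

P₁ = nRT₁/V₁ = 1.62×8.314×622/44.8 = 187 kPa.
Polytropic n=1.48: T₂ = T₁(V₁/V₂)^(n−1) = 622×(4.95)^0.48 = 1340 K; P₂ = P₁(V₁/V₂)^n = 1990 kPa.
W = (P₁V₁−P₂V₂)/(n−1) = (187×44.8−1990×9.05)/0.48 = -20200 J.
Work done on the gas = −W_by = 20200 J.

20200 J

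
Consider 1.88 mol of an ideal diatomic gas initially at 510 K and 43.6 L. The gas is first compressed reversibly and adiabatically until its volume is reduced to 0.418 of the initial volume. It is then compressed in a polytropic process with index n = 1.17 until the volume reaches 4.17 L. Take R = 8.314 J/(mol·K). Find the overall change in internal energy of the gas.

16400 J

P₁ = nRT₁/V₁ = 1.88×8.314×510/43.6 = 183 kPa.
Step 1 — Adiabatic: TV^(γ−1) = const ⇒ T₂ = 510×(2.39)^0.400 = 723 K; PV^γ = const ⇒ P₂ = 620 kPa.
ΔU = nCvΔT = 1.88×20.8×(723−510) = 8320 J.
Q = 0 for an adiabatic process, so W = −ΔU = -8320 J.
State after step 1: P = 620 kPa, V = 18.2 L, T = 723 K.
Step 2 — Polytropic n=1.17: T₂ = T₁(V₁/V₂)^(n−1) = 723×(4.37)^0.17 = 929 K; P₂ = P₁(V₁/V₂)^n = 3480 kPa.
W = (P₁V₁−P₂V₂)/(n−1) = (620×18.2−3480×4.17)/0.17 = -18900 J.
ΔU = nCvΔT = 1.88×20.8×(929−723) = 8050 J.
Q = ΔU + W = -10900 J.
Net over both steps: W = -27300 J, Q = -10900 J, ΔU = 16400 J.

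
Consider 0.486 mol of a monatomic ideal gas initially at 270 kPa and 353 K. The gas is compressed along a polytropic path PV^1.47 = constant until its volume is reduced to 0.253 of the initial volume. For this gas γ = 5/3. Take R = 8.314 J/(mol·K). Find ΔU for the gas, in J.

1940 J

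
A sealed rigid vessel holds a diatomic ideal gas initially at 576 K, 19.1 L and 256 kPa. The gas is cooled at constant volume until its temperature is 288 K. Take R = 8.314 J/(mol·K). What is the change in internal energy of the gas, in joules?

-6110 J

n = P₁V₁/(RT₁) = 256×19.1/(8.314×576) = 1.02 mol.
Isochoric: V stays 19.1 L; P/T = const ⇒ T₂ = 288 K, P₂ = 128 kPa.
For an ideal gas ΔU = nCvΔT with Cv = (5/2)R = 20.8 J/(mol·K).
ΔU = 1.02×20.8×(288−576) = -6110 J.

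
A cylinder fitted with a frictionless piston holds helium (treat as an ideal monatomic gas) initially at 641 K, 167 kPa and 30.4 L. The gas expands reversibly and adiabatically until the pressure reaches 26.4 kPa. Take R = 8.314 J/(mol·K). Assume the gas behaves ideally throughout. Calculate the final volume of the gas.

91.9 L

Adiabatic: T₂/T₁ = (P₂/P₁)^((γ−1)/γ) ⇒ T₂ = 641×(0.158)^0.400 = 306 K; V₂ = 91.9 L.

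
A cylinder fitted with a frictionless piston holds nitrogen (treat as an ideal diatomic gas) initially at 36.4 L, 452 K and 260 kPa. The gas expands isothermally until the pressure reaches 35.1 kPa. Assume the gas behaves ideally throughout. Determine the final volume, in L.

Isothermal: T stays 452 K; PV = const ⇒ V₂ = 270 L, P₂ = 35.1 kPa.

270 L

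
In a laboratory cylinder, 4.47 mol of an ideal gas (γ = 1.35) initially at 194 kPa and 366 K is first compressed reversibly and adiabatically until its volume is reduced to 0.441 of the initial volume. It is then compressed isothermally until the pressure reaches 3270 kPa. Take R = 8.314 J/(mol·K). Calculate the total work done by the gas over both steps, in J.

V₁ = nRT₁/P₁ = 4.47×8.314×366/194 = 70.1 L.
Step 1 — Adiabatic: TV^(γ−1) = const ⇒ T₂ = 366×(2.27)^0.350 = 487 K; PV^γ = const ⇒ P₂ = 586 kPa.
ΔU = nCvΔT = 4.47×23.8×(487−366) = 12900 J.
Q = 0 for an adiabatic process, so W = −ΔU = -12900 J.
State after step 1: P = 586 kPa, V = 30.9 L, T = 487 K.
Step 2 — Isothermal: T stays 487 K; PV = const ⇒ V₂ = 5.54 L, P₂ = 3270 kPa.
ΔU = 0 (ideal gas, T constant).
W = nRT ln(V₂/V₁) = 4.47×8.314×487×ln(0.179) = -31100 J.
Q = ΔU + W = -31100 J.
Net over both steps: W = -44000 J, Q = -31100 J, ΔU = 12900 J.

-44000 J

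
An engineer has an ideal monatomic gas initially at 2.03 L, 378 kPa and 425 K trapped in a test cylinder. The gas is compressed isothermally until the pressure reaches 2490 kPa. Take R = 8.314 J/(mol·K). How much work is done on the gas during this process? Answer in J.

1450 J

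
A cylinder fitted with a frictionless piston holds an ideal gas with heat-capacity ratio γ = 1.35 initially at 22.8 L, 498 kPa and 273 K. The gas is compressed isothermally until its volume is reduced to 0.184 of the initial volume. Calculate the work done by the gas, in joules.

-19200 J

n = P₁V₁/(RT₁) = 498×22.8/(8.314×273) = 5.00 mol.
Isothermal: T stays 273 K; PV = const ⇒ V₂ = 4.20 L, P₂ = 2710 kPa.
W = nRT ln(V₂/V₁) = 5.00×8.314×273×ln(0.184) = -19200 J.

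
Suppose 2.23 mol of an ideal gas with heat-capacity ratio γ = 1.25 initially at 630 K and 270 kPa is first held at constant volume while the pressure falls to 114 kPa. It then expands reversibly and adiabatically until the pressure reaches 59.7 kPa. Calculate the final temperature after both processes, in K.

V₁ = nRT₁/P₁ = 2.23×8.314×630/270 = 43.3 L.
Step 1 — Isochoric: V stays 43.3 L; P/T = const ⇒ T₂ = 266 K, P₂ = 114 kPa.
W = 0 (no volume change).
ΔU = nCvΔT = 2.23×33.3×(266−630) = -27000 J.
Q = ΔU = -27000 J.
State after step 1: P = 114 kPa, V = 43.3 L, T = 266 K.
Step 2 — Adiabatic: T₂/T₁ = (P₂/P₁)^((γ−1)/γ) ⇒ T₂ = 266×(0.524)^0.200 = 234 K; V₂ = 72.6 L.
ΔU = nCvΔT = 2.23×33.3×(234−266) = -2390 J.
Q = 0 for an adiabatic process, so W = −ΔU = 2390 J.
Net over both steps: W = 2390 J, Q = -27000 J, ΔU = -29400 J.

234 K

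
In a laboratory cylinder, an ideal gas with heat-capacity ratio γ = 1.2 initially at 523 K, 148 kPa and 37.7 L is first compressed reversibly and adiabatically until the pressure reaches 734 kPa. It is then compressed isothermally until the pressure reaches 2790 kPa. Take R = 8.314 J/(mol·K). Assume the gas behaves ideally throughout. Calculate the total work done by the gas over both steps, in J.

-18300 J

n = P₁V₁/(RT₁) = 148×37.7/(8.314×523) = 1.28 mol.
Step 1 — Adiabatic: T₂/T₁ = (P₂/P₁)^((γ−1)/γ) ⇒ T₂ = 523×(4.96)^0.167 = 683 K; V₂ = 9.93 L.
ΔU = nCvΔT = 1.28×41.6×(683−523) = 8530 J.
Q = 0 for an adiabatic process, so W = −ΔU = -8530 J.
State after step 1: P = 734 kPa, V = 9.93 L, T = 683 K.
Step 2 — Isothermal: T stays 683 K; PV = const ⇒ V₂ = 2.61 L, P₂ = 2790 kPa.
ΔU = 0 (ideal gas, T constant).
W = nRT ln(V₂/V₁) = 1.28×8.314×683×ln(0.263) = -9730 J.
Q = ΔU + W = -9730 J.
Net over both steps: W = -18300 J, Q = -9730 J, ΔU = 8530 J.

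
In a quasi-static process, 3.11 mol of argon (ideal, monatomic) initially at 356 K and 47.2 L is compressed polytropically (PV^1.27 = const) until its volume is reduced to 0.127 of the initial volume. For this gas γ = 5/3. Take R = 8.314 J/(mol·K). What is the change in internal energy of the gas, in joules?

10300 J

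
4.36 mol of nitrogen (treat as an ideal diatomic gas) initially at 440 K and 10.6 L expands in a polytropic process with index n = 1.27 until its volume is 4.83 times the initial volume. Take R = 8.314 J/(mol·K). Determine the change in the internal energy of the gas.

-13800 J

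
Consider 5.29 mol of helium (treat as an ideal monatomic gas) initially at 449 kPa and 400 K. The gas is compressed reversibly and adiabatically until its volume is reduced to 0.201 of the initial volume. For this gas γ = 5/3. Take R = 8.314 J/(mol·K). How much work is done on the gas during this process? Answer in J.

50500 J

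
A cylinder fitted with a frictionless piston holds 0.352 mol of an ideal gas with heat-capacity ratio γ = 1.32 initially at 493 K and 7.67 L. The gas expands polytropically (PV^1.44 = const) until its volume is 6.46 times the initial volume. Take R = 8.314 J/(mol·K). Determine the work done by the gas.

P₁ = nRT₁/V₁ = 0.352×8.314×493/7.67 = 188 kPa.
Polytropic n=1.44: T₂ = T₁(V₁/V₂)^(n−1) = 493×(0.155)^0.44 = 217 K; P₂ = P₁(V₁/V₂)^n = 12.8 kPa.
W = (P₁V₁−P₂V₂)/(n−1) = (188×7.67−12.8×49.5)/0.44 = 1840 J.

1840 J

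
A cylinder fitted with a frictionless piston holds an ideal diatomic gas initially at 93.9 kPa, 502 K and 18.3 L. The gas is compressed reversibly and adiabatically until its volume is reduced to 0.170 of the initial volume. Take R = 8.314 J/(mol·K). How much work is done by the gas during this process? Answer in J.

-4430 J

n = P₁V₁/(RT₁) = 93.9×18.3/(8.314×502) = 0.412 mol.
Adiabatic: TV^(γ−1) = const ⇒ T₂ = 502×(5.88)^0.400 = 1020 K; PV^γ = const ⇒ P₂ = 1120 kPa.
ΔU = nCvΔT = 0.412×20.8×(1020−502) = 4430 J.
Q = 0 for an adiabatic process, so W = −ΔU = -4430 J.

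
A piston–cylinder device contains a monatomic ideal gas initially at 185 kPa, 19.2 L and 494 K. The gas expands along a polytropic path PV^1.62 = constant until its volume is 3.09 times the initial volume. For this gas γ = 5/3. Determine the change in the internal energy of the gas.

n = P₁V₁/(RT₁) = 185×19.2/(8.314×494) = 0.865 mol.
Polytropic n=1.62: T₂ = T₁(V₁/V₂)^(n−1) = 494×(0.324)^0.62 = 245 K; P₂ = P₁(V₁/V₂)^n = 29.7 kPa.
For an ideal gas ΔU = nCvΔT with Cv = (3/2)R = 12.5 J/(mol·K).
ΔU = 0.865×12.5×(245−494) = -2680 J.

-2680 J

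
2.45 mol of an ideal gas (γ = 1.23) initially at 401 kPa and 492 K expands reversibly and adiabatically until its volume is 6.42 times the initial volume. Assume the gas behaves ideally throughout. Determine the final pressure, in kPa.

40.7 kPa

V₁ = nRT₁/P₁ = 2.45×8.314×492/401 = 25.0 L.
Adiabatic: TV^(γ−1) = const ⇒ T₂ = 492×(0.156)^0.230 = 321 K; PV^γ = const ⇒ P₂ = 40.7 kPa.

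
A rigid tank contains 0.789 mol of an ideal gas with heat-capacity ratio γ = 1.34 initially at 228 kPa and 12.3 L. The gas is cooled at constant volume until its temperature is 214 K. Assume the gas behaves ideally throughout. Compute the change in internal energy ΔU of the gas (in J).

-4120 J

T₁ = P₁V₁/(nR) = 228×12.3/(0.789×8.314) = 428 K.
Isochoric: V stays 12.3 L; P/T = const ⇒ T₂ = 214 K, P₂ = 114 kPa.
For an ideal gas ΔU = nCvΔT with Cv = R/(γ−1) = 24.5 J/(mol·K).
ΔU = 0.789×24.5×(214−428) = -4120 J.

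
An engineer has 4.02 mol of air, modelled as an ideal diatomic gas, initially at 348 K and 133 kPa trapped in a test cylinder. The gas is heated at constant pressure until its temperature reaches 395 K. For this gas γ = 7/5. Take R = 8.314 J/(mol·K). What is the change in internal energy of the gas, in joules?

V₁ = nRT₁/P₁ = 4.02×8.314×348/133 = 87.5 L.
Isobaric: P stays 133 kPa; V/T = const ⇒ T₂ = 395 K, V₂ = 99.3 L.
For an ideal gas ΔU = nCvΔT with Cv = (5/2)R = 20.8 J/(mol·K).
ΔU = 4.02×20.8×(395−348) = 3930 J.

3930 J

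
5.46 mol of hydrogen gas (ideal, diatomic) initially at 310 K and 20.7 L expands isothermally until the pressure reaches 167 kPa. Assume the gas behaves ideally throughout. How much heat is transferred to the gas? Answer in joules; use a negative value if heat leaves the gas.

P₁ = nRT₁/V₁ = 5.46×8.314×310/20.7 = 680 kPa.
Isothermal: T stays 310 K; PV = const ⇒ V₂ = 84.3 L, P₂ = 167 kPa.
ΔU = 0 (ideal gas, T constant).
W = nRT ln(V₂/V₁) = 5.46×8.314×310×ln(4.07) = 19800 J.
Q = ΔU + W = 19800 J.

19800 J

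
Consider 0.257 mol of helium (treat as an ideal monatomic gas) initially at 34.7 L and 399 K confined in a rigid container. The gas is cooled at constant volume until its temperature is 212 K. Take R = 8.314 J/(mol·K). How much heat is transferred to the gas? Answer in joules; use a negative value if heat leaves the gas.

P₁ = nRT₁/V₁ = 0.257×8.314×399/34.7 = 24.6 kPa.
Isochoric: V stays 34.7 L; P/T = const ⇒ T₂ = 212 K, P₂ = 13.1 kPa.
W = 0 (no volume change).
ΔU = nCvΔT = 0.257×12.5×(212−399) = -599 J.
Q = ΔU = -599 J.

-599 J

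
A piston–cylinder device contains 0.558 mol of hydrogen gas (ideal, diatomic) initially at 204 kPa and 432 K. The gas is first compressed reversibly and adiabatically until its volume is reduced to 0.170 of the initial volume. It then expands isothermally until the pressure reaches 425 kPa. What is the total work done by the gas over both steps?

1940 J

V₁ = nRT₁/P₁ = 0.558×8.314×432/204 = 9.82 L.
Step 1 — Adiabatic: TV^(γ−1) = const ⇒ T₂ = 432×(5.88)^0.400 = 878 K; PV^γ = const ⇒ P₂ = 2440 kPa.
ΔU = nCvΔT = 0.558×20.8×(878−432) = 5170 J.
Q = 0 for an adiabatic process, so W = −ΔU = -5170 J.
State after step 1: P = 2440 kPa, V = 1.67 L, T = 878 K.
Step 2 — Isothermal: T stays 878 K; PV = const ⇒ V₂ = 9.58 L, P₂ = 425 kPa.
ΔU = 0 (ideal gas, T constant).
W = nRT ln(V₂/V₁) = 0.558×8.314×878×ln(5.74) = 7110 J.
Q = ΔU + W = 7110 J.
Net over both steps: W = 1940 J, Q = 7110 J, ΔU = 5170 J.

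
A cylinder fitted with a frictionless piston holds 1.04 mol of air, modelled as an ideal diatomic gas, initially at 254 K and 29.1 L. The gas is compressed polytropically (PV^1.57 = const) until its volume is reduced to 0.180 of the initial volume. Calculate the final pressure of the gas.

1110 kPa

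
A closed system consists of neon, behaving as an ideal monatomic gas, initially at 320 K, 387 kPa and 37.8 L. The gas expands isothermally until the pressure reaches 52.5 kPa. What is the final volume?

279 L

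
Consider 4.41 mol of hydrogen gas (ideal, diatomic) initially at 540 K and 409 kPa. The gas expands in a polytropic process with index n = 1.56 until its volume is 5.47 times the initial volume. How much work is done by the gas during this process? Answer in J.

V₁ = nRT₁/P₁ = 4.41×8.314×540/409 = 48.4 L.
Polytropic n=1.56: T₂ = T₁(V₁/V₂)^(n−1) = 540×(0.183)^0.56 = 209 K; P₂ = P₁(V₁/V₂)^n = 28.9 kPa.
W = (P₁V₁−P₂V₂)/(n−1) = (409×48.4−28.9×265)/0.56 = 21700 J.

21700 J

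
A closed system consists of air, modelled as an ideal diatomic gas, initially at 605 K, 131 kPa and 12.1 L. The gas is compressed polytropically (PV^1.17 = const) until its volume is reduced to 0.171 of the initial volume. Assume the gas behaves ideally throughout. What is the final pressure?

Polytropic n=1.17: T₂ = T₁(V₁/V₂)^(n−1) = 605×(5.85)^0.17 = 817 K; P₂ = P₁(V₁/V₂)^n = 1030 kPa.

1030 kPa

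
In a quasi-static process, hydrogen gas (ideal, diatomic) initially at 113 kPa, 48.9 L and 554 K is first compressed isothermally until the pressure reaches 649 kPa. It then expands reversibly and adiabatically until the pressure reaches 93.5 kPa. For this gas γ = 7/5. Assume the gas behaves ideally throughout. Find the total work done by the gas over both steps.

n = P₁V₁/(RT₁) = 113×48.9/(8.314×554) = 1.20 mol.
Step 1 — Isothermal: T stays 554 K; PV = const ⇒ V₂ = 8.51 L, P₂ = 649 kPa.
ΔU = 0 (ideal gas, T constant).
W = nRT ln(V₂/V₁) = 1.20×8.314×554×ln(0.174) = -9660 J.
Q = ΔU + W = -9660 J.
State after step 1: P = 649 kPa, V = 8.51 L, T = 554 K.
Step 2 — Adiabatic: T₂/T₁ = (P₂/P₁)^((γ−1)/γ) ⇒ T₂ = 554×(0.144)^0.286 = 318 K; V₂ = 34.0 L.
ΔU = nCvΔT = 1.20×20.8×(318−554) = -5870 J.
Q = 0 for an adiabatic process, so W = −ΔU = 5870 J.
Net over both steps: W = -3790 J, Q = -9660 J, ΔU = -5870 J.

-3790 J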